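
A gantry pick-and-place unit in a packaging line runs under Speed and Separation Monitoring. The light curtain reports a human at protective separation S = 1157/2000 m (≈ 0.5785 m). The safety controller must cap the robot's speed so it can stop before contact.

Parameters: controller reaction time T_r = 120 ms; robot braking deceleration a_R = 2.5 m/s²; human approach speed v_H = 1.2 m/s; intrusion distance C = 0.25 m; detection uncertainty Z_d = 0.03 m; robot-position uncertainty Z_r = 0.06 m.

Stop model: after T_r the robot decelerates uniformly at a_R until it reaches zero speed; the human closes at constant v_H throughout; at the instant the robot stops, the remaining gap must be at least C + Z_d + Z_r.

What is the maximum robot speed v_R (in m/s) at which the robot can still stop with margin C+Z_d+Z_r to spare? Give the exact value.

v_R_max = 3/20 m/s = 0.1500 m/s

quadratic (1/5)·v² + (3/5)·v + (-189/2000) = 0
  disc = (3/5)² − 4·(1/5)·(-189/2000) = 1089/2500 ; √disc = 33/50
  v_R = (−(3/5) + 33/50) / (2·(1/5)) = 3/20 m/s
check:
braking lasts T_s = (3/20)/(5/2) = 0.0600 s
robot in T_r: 0.1500·0.1200 = 0.0180 m
robot under decel: 0.1500²/(2·2.5000) = 0.0045 m
human closes 1.2000·0.1800 = 0.2160 m
margins: 0.2500+0.0300+0.0600 = 0.3400 m
sum ≈ 0.0180+0.0045+0.2160+0.3400 ≈ 0.5785 m = S ✓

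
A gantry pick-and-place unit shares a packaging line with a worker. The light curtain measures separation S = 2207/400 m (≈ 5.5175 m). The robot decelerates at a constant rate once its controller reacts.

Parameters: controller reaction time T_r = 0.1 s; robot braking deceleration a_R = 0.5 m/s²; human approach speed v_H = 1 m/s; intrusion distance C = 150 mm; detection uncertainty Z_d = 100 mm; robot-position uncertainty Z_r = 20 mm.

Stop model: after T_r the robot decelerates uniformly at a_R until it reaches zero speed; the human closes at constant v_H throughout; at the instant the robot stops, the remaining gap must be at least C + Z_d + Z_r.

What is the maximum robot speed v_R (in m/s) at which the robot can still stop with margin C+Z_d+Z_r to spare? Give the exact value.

v_R_max = 29/20 m/s = 1.4500 m/s

at the boundary: (1)·v² + (21/10)·v + (-2059/400) = 0
  disc = (21/10)² − 4·(1)·(-2059/400) = 25 ; √disc = 5
  v_R = (−(21/10) + 5) / (2·(1)) = 29/20 m/s
check:
T_s = v_R/a_R = (29/20)/(1/2) = 2.9000 s
robot in T_r: 1.4500·0.1000 = 0.1450 m
braking distance = 1.4500²/(2·0.5000) = 2.1025 m
human over T_r+T_s: 1.0000·(0.1000+2.9000) = 3.0000 m
margins: 0.1500+0.1000+0.0200 = 0.2700 m
sum ≈ 0.1450+2.1025+3.0000+0.2700 ≈ 5.5175 m = S ✓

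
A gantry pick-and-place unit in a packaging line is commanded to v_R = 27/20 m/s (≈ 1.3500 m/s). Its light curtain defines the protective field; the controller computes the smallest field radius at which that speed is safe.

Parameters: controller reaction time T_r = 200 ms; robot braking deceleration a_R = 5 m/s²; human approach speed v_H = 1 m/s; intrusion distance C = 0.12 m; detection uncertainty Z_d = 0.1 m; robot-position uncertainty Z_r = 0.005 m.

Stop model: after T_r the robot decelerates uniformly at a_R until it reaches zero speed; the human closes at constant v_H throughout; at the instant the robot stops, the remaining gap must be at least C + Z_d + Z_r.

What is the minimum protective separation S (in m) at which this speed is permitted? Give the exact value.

braking lasts T_s = (27/20)/5 = 0.2700 s
robot in T_r: 1.3500·0.2000 = 0.2700 m
robot covers 1.3500·0.2700 − ½·5.0000·0.2700² = 0.1822 m while stopping
person approaches 1.0000·(0.2000+0.2700) = 0.4700 m
residual clearance needed = 0.1200+0.1000+0.0050 = 0.2250 m
S_min ≈ 0.2700+0.1822+0.4700+0.2250  ⇒  S_min = 4589/4000 m

S_min = 4589/4000 m = 1.1473 m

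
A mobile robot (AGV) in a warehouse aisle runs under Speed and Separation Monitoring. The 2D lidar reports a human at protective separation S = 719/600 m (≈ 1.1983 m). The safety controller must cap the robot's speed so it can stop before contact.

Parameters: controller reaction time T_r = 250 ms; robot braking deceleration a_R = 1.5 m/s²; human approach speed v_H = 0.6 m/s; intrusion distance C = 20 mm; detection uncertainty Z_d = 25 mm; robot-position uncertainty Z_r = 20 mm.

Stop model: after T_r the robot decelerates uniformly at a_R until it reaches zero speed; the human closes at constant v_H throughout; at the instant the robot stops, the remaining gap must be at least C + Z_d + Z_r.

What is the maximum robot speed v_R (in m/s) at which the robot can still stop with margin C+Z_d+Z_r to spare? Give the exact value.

v_R_max = 1 m/s = 1.0000 m/s

quadratic (1/3)·v² + (13/20)·v + (-59/60) = 0
  disc = (13/20)² − 4·(1/3)·(-59/60) = 6241/3600 ; √disc = 79/60
  v_R = (−(13/20) + 79/60) / (2·(1/3)) = 1 m/s
check:
braking lasts T_s = 1/(3/2) = 0.6667 s
robot in T_r: 1.0000·0.2500 = 0.2500 m
braking distance = 1.0000²/(2·1.5000) = 0.3333 m
human over T_r+T_s: 0.6000·(0.2500+0.6667) = 0.5500 m
margins: 0.0200+0.0250+0.0200 = 0.0650 m
sum ≈ 0.2500+0.3333+0.5500+0.0650 ≈ 1.1983 m = S ✓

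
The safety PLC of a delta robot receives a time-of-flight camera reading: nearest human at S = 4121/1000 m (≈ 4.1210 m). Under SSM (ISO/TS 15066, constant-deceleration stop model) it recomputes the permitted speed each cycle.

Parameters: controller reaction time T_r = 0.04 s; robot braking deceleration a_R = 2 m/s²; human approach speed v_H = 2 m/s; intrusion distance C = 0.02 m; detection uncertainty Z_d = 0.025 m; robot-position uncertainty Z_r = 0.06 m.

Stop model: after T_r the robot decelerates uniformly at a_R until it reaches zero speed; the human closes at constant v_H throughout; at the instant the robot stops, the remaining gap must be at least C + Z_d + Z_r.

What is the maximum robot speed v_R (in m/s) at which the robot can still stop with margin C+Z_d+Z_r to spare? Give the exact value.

v_R_max = 12/5 m/s = 2.4000 m/s

at the boundary: (1/4)·v² + (26/25)·v + (-492/125) = 0
  disc = (26/25)² − 4·(1/4)·(-492/125) = 3136/625 ; √disc = 56/25
  v_R = (−(26/25) + 56/25) / (2·(1/4)) = 12/5 m/s
check:
braking lasts T_s = (12/5)/2 = 1.2000 s
reaction-phase robot travel = 2.4000·0.0400 = 0.0960 m
robot under decel: 2.4000²/(2·2.0000) = 1.4400 m
person approaches 2.0000·(0.0400+1.2000) = 2.4800 m
C+Z_d+Z_r = 0.0200+0.0250+0.0600 = 0.1050 m
sum ≈ 0.0960+1.4400+2.4800+0.1050 ≈ 4.1210 m = S ✓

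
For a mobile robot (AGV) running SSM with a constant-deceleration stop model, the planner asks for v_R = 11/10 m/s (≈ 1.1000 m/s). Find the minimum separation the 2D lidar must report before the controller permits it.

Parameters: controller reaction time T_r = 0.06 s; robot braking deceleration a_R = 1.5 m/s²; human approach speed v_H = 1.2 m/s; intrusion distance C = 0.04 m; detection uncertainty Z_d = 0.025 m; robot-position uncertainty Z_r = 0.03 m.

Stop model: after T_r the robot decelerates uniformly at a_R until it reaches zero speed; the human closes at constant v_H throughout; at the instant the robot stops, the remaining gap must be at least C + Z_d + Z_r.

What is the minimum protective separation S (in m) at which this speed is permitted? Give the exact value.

T_s = v_R/a_R = (11/10)/(3/2) = 0.7333 s
robot in T_r: 1.1000·0.0600 = 0.0660 m
braking distance = 1.1000²/(2·1.5000) = 0.4033 m
human closes 1.2000·0.7933 = 0.9520 m
margins: 0.0400+0.0250+0.0300 = 0.0950 m
S_min ≈ 0.0660+0.4033+0.9520+0.0950  ⇒  S_min = 4549/3000 m

S_min = 4549/3000 m = 1.5163 m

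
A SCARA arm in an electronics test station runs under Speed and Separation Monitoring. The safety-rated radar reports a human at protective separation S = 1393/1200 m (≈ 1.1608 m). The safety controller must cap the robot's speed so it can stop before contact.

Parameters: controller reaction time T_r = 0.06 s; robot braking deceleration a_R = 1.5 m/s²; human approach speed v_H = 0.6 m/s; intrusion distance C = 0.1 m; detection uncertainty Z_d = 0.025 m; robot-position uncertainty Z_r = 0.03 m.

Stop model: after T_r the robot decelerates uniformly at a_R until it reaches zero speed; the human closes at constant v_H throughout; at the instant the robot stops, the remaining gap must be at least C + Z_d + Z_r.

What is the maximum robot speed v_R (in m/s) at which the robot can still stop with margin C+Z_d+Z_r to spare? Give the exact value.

quadratic (1/3)·v² + (23/50)·v + (-5819/6000) = 0
  disc = (23/50)² − 4·(1/3)·(-5819/6000) = 8464/5625 ; √disc = 92/75
  v_R = (−(23/50) + 92/75) / (2·(1/3)) = 23/20 m/s
check:
braking lasts T_s = (23/20)/(3/2) = 0.7667 s
robot covers v_R·T_r = 1.1500·0.0600 = 0.0690 m before braking
robot covers 1.1500·0.7667 − ½·1.5000·0.7667² = 0.4408 m while stopping
human over T_r+T_s: 0.6000·(0.0600+0.7667) = 0.4960 m
C+Z_d+Z_r = 0.1000+0.0250+0.0300 = 0.1550 m
sum ≈ 0.0690+0.4408+0.4960+0.1550 ≈ 1.1608 m = S ✓

v_R_max = 23/20 m/s = 1.1500 m/s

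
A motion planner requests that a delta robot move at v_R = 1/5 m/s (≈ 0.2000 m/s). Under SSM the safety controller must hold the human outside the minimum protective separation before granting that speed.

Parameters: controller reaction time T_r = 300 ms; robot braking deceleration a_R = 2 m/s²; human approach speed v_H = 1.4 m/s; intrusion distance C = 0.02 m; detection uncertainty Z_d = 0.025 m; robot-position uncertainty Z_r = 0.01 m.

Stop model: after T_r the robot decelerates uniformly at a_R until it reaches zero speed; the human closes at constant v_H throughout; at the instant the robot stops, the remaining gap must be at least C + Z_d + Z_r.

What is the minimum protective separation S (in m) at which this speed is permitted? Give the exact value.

braking lasts T_s = (1/5)/2 = 0.1000 s
robot in T_r: 0.2000·0.3000 = 0.0600 m
robot under decel: 0.2000²/(2·2.0000) = 0.0100 m
human over T_r+T_s: 1.4000·(0.3000+0.1000) = 0.5600 m
margins: 0.0200+0.0250+0.0100 = 0.0550 m
S_min ≈ 0.0600+0.0100+0.5600+0.0550  ⇒  S_min = 137/200 m

S_min = 137/200 m = 0.6850 m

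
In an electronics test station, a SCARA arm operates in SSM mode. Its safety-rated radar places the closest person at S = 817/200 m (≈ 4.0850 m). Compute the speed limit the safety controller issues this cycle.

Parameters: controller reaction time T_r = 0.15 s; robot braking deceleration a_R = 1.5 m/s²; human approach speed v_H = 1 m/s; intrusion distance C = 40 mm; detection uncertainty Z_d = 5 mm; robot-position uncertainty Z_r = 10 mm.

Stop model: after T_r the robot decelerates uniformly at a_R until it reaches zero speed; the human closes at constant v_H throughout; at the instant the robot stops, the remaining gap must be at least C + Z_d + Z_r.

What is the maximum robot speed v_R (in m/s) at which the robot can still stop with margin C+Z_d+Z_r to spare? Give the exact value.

v_R_max = 12/5 m/s = 2.4000 m/s

quadratic (1/3)·v² + (49/60)·v + (-97/25) = 0
  disc = (49/60)² − 4·(1/3)·(-97/25) = 841/144 ; √disc = 29/12
  v_R = (−(49/60) + 29/12) / (2·(1/3)) = 12/5 m/s
check:
T_s = v_R/a_R = (12/5)/(3/2) = 1.6000 s
robot covers v_R·T_r = 2.4000·0.1500 = 0.3600 m before braking
braking distance = 2.4000²/(2·1.5000) = 1.9200 m
human closes 1.0000·1.7500 = 1.7500 m
residual clearance needed = 0.0400+0.0050+0.0100 = 0.0550 m
sum ≈ 0.3600+1.9200+1.7500+0.0550 ≈ 4.0850 m = S ✓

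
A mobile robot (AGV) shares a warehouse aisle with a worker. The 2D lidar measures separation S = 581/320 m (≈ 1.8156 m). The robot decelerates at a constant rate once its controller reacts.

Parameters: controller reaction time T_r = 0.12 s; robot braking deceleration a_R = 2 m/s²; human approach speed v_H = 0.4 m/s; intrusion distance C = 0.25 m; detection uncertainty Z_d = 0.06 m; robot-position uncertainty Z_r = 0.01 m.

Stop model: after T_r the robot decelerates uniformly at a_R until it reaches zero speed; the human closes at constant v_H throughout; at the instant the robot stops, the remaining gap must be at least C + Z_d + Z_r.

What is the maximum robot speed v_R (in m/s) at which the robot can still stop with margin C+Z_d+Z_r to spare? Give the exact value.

v_R_max = 37/20 m/s = 1.8500 m/s

collect terms ⇒ (1/4)·v_R² + (8/25)·v_R + (-11581/8000) = 0
  disc = (8/25)² − 4·(1/4)·(-11581/8000) = 62001/40000 ; √disc = 249/200
  v_R = (−(8/25) + 249/200) / (2·(1/4)) = 37/20 m/s
check:
T_s = v_R/a_R = (37/20)/2 = 0.9250 s
robot covers v_R·T_r = 1.8500·0.1200 = 0.2220 m before braking
robot covers 1.8500·0.9250 − ½·2.0000·0.9250² = 0.8556 m while stopping
person approaches 0.4000·(0.1200+0.9250) = 0.4180 m
C+Z_d+Z_r = 0.2500+0.0600+0.0100 = 0.3200 m
sum ≈ 0.2220+0.8556+0.4180+0.3200 ≈ 1.8156 m = S ✓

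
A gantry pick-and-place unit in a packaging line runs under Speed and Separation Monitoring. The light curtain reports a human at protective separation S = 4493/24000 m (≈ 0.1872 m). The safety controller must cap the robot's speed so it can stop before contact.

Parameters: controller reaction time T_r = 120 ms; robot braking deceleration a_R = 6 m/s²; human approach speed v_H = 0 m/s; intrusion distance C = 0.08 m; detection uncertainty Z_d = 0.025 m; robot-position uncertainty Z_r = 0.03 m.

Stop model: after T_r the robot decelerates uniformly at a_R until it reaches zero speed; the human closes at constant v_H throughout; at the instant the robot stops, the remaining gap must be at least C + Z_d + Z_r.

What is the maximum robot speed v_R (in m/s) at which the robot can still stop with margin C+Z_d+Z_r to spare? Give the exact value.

at the boundary: (1/12)·v² + (3/25)·v + (-1253/24000) = 0
  disc = (3/25)² − 4·(1/12)·(-1253/24000) = 11449/360000 ; √disc = 107/600
  v_R = (−(3/25) + 107/600) / (2·(1/12)) = 7/20 m/s
check:
braking lasts T_s = (7/20)/6 = 0.0583 s
reaction-phase robot travel = 0.3500·0.1200 = 0.0420 m
braking distance = 0.3500²/(2·6.0000) = 0.0102 m
person approaches 0.0000·(0.1200+0.0583) = 0.0000 m
C+Z_d+Z_r = 0.0800+0.0250+0.0300 = 0.1350 m
sum ≈ 0.0420+0.0102+0.0000+0.1350 ≈ 0.1872 m = S ✓

v_R_max = 7/20 m/s = 0.3500 m/s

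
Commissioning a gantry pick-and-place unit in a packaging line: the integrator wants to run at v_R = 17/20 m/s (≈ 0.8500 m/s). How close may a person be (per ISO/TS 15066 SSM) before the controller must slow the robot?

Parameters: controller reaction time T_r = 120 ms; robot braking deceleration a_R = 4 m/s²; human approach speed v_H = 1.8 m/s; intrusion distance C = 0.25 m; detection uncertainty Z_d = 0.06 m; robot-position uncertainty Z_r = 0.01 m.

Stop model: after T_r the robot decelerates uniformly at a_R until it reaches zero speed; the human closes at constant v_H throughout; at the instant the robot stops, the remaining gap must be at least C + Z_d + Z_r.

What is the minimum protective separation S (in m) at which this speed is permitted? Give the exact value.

braking lasts T_s = (17/20)/4 = 0.2125 s
reaction-phase robot travel = 0.8500·0.1200 = 0.1020 m
robot covers 0.8500·0.2125 − ½·4.0000·0.2125² = 0.0903 m while stopping
human over T_r+T_s: 1.8000·(0.1200+0.2125) = 0.5985 m
margins: 0.2500+0.0600+0.0100 = 0.3200 m
S_min ≈ 0.1020+0.0903+0.5985+0.3200  ⇒  S_min = 17773/16000 m

S_min = 17773/16000 m = 1.1108 m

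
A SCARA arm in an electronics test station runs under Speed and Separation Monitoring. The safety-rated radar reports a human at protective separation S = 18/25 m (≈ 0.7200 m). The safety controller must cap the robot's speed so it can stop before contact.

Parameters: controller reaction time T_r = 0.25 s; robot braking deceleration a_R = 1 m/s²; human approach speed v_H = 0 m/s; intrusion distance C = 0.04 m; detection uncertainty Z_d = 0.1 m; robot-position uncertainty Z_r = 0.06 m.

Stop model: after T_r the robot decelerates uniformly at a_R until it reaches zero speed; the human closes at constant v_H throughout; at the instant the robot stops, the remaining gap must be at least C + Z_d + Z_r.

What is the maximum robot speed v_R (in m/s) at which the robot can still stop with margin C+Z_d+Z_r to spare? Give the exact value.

v_R_max = 4/5 m/s = 0.8000 m/s

collect terms ⇒ (1/2)·v_R² + (1/4)·v_R + (-13/25) = 0
  disc = (1/4)² − 4·(1/2)·(-13/25) = 441/400 ; √disc = 21/20
  v_R = (−(1/4) + 21/20) / (2·(1/2)) = 4/5 m/s
check:
T_s = v_R/a_R = (4/5)/1 = 0.8000 s
robot covers v_R·T_r = 0.8000·0.2500 = 0.2000 m before braking
braking distance = 0.8000²/(2·1.0000) = 0.3200 m
person approaches 0.0000·(0.2500+0.8000) = 0.0000 m
residual clearance needed = 0.0400+0.1000+0.0600 = 0.2000 m
sum ≈ 0.2000+0.3200+0.0000+0.2000 ≈ 0.7200 m = S ✓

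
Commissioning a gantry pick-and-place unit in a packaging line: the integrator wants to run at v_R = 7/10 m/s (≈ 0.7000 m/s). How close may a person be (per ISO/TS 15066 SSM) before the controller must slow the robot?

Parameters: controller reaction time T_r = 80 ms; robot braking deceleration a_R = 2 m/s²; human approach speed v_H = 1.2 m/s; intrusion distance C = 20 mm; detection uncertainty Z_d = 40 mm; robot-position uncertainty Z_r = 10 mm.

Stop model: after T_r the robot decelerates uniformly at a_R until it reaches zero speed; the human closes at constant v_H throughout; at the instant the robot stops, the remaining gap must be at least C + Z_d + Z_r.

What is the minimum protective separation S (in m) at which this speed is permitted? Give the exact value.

stop time T_s = (7/10)/2 = 0.3500 s
robot covers v_R·T_r = 0.7000·0.0800 = 0.0560 m before braking
robot under decel: 0.7000²/(2·2.0000) = 0.1225 m
person approaches 1.2000·(0.0800+0.3500) = 0.5160 m
C+Z_d+Z_r = 0.0200+0.0400+0.0100 = 0.0700 m
S_min ≈ 0.0560+0.1225+0.5160+0.0700  ⇒  S_min = 1529/2000 m

S_min = 1529/2000 m = 0.7645 m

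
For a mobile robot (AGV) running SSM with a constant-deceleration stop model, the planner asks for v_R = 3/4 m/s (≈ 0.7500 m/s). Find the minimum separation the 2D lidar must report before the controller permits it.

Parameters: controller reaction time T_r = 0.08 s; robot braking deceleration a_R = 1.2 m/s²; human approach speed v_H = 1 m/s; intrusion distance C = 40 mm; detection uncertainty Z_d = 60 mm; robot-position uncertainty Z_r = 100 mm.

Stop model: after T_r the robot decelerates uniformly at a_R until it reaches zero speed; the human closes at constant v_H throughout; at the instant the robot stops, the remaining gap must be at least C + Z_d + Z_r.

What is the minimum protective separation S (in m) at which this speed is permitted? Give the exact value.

S_min = 1919/1600 m = 1.1994 m

T_s = v_R/a_R = (3/4)/(6/5) = 0.6250 s
reaction-phase robot travel = 0.7500·0.0800 = 0.0600 m
robot under decel: 0.7500²/(2·1.2000) = 0.2344 m
human over T_r+T_s: 1.0000·(0.0800+0.6250) = 0.7050 m
residual clearance needed = 0.0400+0.0600+0.1000 = 0.2000 m
S_min ≈ 0.0600+0.2344+0.7050+0.2000  ⇒  S_min = 1919/1600 m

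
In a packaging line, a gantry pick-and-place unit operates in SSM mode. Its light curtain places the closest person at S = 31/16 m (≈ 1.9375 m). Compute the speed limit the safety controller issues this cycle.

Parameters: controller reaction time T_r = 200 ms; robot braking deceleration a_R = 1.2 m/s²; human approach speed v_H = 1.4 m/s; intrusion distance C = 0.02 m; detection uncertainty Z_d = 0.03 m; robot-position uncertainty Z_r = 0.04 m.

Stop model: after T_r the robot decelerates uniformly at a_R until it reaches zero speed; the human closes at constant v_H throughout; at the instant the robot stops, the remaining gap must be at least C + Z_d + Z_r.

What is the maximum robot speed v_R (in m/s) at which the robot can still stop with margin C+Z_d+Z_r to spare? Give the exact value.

v_R_max = 9/10 m/s = 0.9000 m/s

quadratic (5/12)·v² + (41/30)·v + (-627/400) = 0
  disc = (41/30)² − 4·(5/12)·(-627/400) = 16129/3600 ; √disc = 127/60
  v_R = (−(41/30) + 127/60) / (2·(5/12)) = 9/10 m/s
check:
T_s = v_R/a_R = (9/10)/(6/5) = 0.7500 s
robot covers v_R·T_r = 0.9000·0.2000 = 0.1800 m before braking
robot covers 0.9000·0.7500 − ½·1.2000·0.7500² = 0.3375 m while stopping
person approaches 1.4000·(0.2000+0.7500) = 1.3300 m
residual clearance needed = 0.0200+0.0300+0.0400 = 0.0900 m
sum ≈ 0.1800+0.3375+1.3300+0.0900 ≈ 1.9375 m = S ✓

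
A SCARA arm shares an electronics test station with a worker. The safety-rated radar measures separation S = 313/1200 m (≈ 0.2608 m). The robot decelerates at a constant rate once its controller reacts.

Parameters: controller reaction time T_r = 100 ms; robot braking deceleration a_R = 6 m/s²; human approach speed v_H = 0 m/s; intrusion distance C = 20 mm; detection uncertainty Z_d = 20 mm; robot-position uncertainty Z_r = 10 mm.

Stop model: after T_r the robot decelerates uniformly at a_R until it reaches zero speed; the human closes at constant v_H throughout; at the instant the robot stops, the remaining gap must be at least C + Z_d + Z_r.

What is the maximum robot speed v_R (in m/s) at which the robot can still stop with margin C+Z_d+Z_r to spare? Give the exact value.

at the boundary: (1/12)·v² + (1/10)·v + (-253/1200) = 0
  disc = (1/10)² − 4·(1/12)·(-253/1200) = 289/3600 ; √disc = 17/60
  v_R = (−(1/10) + 17/60) / (2·(1/12)) = 11/10 m/s
check:
stop time T_s = (11/10)/6 = 0.1833 s
reaction-phase robot travel = 1.1000·0.1000 = 0.1100 m
robot under decel: 1.1000²/(2·6.0000) = 0.1008 m
human over T_r+T_s: 0.0000·(0.1000+0.1833) = 0.0000 m
residual clearance needed = 0.0200+0.0200+0.0100 = 0.0500 m
sum ≈ 0.1100+0.1008+0.0000+0.0500 ≈ 0.2608 m = S ✓

v_R_max = 11/10 m/s = 1.1000 m/s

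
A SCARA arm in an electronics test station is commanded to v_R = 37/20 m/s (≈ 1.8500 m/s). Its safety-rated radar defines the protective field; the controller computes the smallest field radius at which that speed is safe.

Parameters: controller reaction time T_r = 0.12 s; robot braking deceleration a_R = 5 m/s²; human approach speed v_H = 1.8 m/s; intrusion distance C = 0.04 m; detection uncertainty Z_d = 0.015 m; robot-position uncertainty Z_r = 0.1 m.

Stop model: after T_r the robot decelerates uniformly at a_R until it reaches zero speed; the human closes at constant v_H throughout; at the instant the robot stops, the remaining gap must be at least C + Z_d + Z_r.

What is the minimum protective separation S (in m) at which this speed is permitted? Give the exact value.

braking lasts T_s = (37/20)/5 = 0.3700 s
robot in T_r: 1.8500·0.1200 = 0.2220 m
braking distance = 1.8500²/(2·5.0000) = 0.3422 m
person approaches 1.8000·(0.1200+0.3700) = 0.8820 m
C+Z_d+Z_r = 0.0400+0.0150+0.1000 = 0.1550 m
S_min ≈ 0.2220+0.3422+0.8820+0.1550  ⇒  S_min = 1281/800 m

S_min = 1281/800 m = 1.6013 m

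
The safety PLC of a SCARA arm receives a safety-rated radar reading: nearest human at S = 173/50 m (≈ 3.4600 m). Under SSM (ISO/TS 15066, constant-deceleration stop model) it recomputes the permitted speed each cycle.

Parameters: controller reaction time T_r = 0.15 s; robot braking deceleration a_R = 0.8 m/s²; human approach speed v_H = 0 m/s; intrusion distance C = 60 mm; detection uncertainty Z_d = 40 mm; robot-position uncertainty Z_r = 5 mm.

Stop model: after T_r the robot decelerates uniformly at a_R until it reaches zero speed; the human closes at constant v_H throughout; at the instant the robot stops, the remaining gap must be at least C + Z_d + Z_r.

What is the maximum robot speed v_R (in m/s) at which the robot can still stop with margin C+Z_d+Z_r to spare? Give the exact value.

quadratic (5/8)·v² + (3/20)·v + (-671/200) = 0
  disc = (3/20)² − 4·(5/8)·(-671/200) = 841/100 ; √disc = 29/10
  v_R = (−(3/20) + 29/10) / (2·(5/8)) = 11/5 m/s
check:
braking lasts T_s = (11/5)/(4/5) = 2.7500 s
reaction-phase robot travel = 2.2000·0.1500 = 0.3300 m
robot under decel: 2.2000²/(2·0.8000) = 3.0250 m
person approaches 0.0000·(0.1500+2.7500) = 0.0000 m
residual clearance needed = 0.0600+0.0400+0.0050 = 0.1050 m
sum ≈ 0.3300+3.0250+0.0000+0.1050 ≈ 3.4600 m = S ✓

v_R_max = 11/5 m/s = 2.2000 m/s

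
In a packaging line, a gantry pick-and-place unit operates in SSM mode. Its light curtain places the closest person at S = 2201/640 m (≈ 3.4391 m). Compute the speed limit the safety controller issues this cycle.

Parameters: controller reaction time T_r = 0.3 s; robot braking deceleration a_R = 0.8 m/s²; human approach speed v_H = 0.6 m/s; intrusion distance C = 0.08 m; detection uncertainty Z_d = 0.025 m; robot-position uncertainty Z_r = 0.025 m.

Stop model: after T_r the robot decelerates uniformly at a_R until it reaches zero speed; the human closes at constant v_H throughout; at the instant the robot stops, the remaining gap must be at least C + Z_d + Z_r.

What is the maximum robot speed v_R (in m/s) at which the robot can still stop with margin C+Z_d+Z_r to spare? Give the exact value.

at the boundary: (5/8)·v² + (21/20)·v + (-10013/3200) = 0
  disc = (21/20)² − 4·(5/8)·(-10013/3200) = 57121/6400 ; √disc = 239/80
  v_R = (−(21/20) + 239/80) / (2·(5/8)) = 31/20 m/s
check:
stop time T_s = (31/20)/(4/5) = 1.9375 s
reaction-phase robot travel = 1.5500·0.3000 = 0.4650 m
robot under decel: 1.5500²/(2·0.8000) = 1.5016 m
human over T_r+T_s: 0.6000·(0.3000+1.9375) = 1.3425 m
residual clearance needed = 0.0800+0.0250+0.0250 = 0.1300 m
sum ≈ 0.4650+1.5016+1.3425+0.1300 ≈ 3.4391 m = S ✓

v_R_max = 31/20 m/s = 1.5500 m/s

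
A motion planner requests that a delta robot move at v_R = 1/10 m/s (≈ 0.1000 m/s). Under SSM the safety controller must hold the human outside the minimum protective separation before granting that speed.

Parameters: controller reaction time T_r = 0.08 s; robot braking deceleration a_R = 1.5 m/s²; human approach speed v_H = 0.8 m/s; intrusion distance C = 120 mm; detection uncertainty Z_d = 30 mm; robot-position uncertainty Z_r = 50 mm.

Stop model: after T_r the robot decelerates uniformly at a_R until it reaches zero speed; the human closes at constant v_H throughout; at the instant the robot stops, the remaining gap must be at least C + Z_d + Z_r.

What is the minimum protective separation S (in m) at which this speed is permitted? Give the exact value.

braking lasts T_s = (1/10)/(3/2) = 0.0667 s
robot in T_r: 0.1000·0.0800 = 0.0080 m
robot covers 0.1000·0.0667 − ½·1.5000·0.0667² = 0.0033 m while stopping
human closes 0.8000·0.1467 = 0.1173 m
residual clearance needed = 0.1200+0.0300+0.0500 = 0.2000 m
S_min ≈ 0.0080+0.0033+0.1173+0.2000  ⇒  S_min = 493/1500 m

S_min = 493/1500 m = 0.3287 m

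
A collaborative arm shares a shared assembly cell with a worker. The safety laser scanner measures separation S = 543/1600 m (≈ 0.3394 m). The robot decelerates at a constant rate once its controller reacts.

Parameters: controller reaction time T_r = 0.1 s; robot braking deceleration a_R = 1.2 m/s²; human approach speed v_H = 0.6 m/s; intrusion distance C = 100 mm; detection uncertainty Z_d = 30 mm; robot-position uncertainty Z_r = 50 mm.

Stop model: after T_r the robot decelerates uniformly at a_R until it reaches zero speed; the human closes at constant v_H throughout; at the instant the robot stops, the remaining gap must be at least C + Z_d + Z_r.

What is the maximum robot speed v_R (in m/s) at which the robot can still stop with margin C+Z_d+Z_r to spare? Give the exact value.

collect terms ⇒ (5/12)·v_R² + (3/5)·v_R + (-159/1600) = 0
  disc = (3/5)² − 4·(5/12)·(-159/1600) = 841/1600 ; √disc = 29/40
  v_R = (−(3/5) + 29/40) / (2·(5/12)) = 3/20 m/s
check:
stop time T_s = (3/20)/(6/5) = 0.1250 s
reaction-phase robot travel = 0.1500·0.1000 = 0.0150 m
braking distance = 0.1500²/(2·1.2000) = 0.0094 m
human over T_r+T_s: 0.6000·(0.1000+0.1250) = 0.1350 m
residual clearance needed = 0.1000+0.0300+0.0500 = 0.1800 m
sum ≈ 0.0150+0.0094+0.1350+0.1800 ≈ 0.3394 m = S ✓

v_R_max = 3/20 m/s = 0.1500 m/s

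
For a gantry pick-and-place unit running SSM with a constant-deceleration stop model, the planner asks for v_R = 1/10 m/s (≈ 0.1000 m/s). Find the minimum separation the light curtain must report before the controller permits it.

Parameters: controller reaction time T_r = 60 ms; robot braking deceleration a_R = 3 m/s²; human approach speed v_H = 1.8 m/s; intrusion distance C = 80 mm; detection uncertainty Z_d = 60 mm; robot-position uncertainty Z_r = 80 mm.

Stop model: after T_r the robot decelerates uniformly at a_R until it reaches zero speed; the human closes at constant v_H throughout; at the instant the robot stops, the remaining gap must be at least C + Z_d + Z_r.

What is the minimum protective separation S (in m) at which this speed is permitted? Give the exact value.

stop time T_s = (1/10)/3 = 0.0333 s
reaction-phase robot travel = 0.1000·0.0600 = 0.0060 m
robot under decel: 0.1000²/(2·3.0000) = 0.0017 m
human over T_r+T_s: 1.8000·(0.0600+0.0333) = 0.1680 m
residual clearance needed = 0.0800+0.0600+0.0800 = 0.2200 m
S_min ≈ 0.0060+0.0017+0.1680+0.2200  ⇒  S_min = 1187/3000 m

S_min = 1187/3000 m = 0.3957 m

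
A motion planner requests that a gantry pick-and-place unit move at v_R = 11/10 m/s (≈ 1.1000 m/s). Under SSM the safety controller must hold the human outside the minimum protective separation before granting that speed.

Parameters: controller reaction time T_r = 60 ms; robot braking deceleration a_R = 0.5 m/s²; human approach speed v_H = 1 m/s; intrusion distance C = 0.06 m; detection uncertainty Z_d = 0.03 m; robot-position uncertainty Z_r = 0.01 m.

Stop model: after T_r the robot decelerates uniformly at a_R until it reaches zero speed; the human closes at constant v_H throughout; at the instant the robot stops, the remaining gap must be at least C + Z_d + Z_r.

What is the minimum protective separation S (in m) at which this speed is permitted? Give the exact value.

S_min = 909/250 m = 3.6360 m

braking lasts T_s = (11/10)/(1/2) = 2.2000 s
robot in T_r: 1.1000·0.0600 = 0.0660 m
braking distance = 1.1000²/(2·0.5000) = 1.2100 m
person approaches 1.0000·(0.0600+2.2000) = 2.2600 m
C+Z_d+Z_r = 0.0600+0.0300+0.0100 = 0.1000 m
S_min ≈ 0.0660+1.2100+2.2600+0.1000  ⇒  S_min = 909/250 m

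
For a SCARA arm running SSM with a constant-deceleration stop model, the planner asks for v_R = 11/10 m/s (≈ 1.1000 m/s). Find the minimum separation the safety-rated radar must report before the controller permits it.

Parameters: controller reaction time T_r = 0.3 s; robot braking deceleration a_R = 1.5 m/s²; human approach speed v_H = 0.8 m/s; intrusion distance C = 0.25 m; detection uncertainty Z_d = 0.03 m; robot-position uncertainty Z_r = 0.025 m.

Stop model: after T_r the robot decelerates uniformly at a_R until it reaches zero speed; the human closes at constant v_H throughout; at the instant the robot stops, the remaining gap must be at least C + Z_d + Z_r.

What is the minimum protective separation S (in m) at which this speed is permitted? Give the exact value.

braking lasts T_s = (11/10)/(3/2) = 0.7333 s
robot in T_r: 1.1000·0.3000 = 0.3300 m
robot covers 1.1000·0.7333 − ½·1.5000·0.7333² = 0.4033 m while stopping
human closes 0.8000·1.0333 = 0.8267 m
residual clearance needed = 0.2500+0.0300+0.0250 = 0.3050 m
S_min ≈ 0.3300+0.4033+0.8267+0.3050  ⇒  S_min = 373/200 m

S_min = 373/200 m = 1.8650 m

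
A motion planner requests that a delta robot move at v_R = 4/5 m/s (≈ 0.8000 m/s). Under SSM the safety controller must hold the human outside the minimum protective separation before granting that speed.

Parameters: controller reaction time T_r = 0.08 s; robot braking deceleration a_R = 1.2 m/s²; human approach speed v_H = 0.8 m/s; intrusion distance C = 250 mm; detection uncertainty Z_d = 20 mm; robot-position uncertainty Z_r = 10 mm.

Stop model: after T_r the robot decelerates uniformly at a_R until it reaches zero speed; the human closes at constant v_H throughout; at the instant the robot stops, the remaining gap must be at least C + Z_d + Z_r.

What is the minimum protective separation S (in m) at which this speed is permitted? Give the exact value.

S_min = 151/125 m = 1.2080 m

stop time T_s = (4/5)/(6/5) = 0.6667 s
robot in T_r: 0.8000·0.0800 = 0.0640 m
robot covers 0.8000·0.6667 − ½·1.2000·0.6667² = 0.2667 m while stopping
human closes 0.8000·0.7467 = 0.5973 m
C+Z_d+Z_r = 0.2500+0.0200+0.0100 = 0.2800 m
S_min ≈ 0.0640+0.2667+0.5973+0.2800  ⇒  S_min = 151/125 m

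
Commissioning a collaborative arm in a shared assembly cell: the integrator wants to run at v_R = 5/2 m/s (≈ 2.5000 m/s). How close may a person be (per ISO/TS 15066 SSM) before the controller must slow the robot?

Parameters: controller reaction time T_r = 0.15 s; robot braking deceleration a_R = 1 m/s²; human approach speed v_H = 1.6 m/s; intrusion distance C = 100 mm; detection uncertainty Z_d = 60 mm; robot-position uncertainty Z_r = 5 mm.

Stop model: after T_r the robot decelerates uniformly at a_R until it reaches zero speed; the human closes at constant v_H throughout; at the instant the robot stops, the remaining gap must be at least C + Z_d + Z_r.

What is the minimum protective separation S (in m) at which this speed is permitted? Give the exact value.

braking lasts T_s = (5/2)/1 = 2.5000 s
robot covers v_R·T_r = 2.5000·0.1500 = 0.3750 m before braking
robot covers 2.5000·2.5000 − ½·1.0000·2.5000² = 3.1250 m while stopping
person approaches 1.6000·(0.1500+2.5000) = 4.2400 m
C+Z_d+Z_r = 0.1000+0.0600+0.0050 = 0.1650 m
S_min ≈ 0.3750+3.1250+4.2400+0.1650  ⇒  S_min = 1581/200 m

S_min = 1581/200 m = 7.9050 m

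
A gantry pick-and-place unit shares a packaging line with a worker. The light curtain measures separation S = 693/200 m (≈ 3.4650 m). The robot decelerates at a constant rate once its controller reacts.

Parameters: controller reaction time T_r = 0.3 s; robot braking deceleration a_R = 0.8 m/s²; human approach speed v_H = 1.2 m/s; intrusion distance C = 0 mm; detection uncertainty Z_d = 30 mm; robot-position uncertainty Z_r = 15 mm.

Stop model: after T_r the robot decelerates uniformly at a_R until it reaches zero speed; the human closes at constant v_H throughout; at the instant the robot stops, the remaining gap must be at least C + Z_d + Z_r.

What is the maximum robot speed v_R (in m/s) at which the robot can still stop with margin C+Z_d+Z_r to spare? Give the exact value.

quadratic (5/8)·v² + (9/5)·v + (-153/50) = 0
  disc = (9/5)² − 4·(5/8)·(-153/50) = 1089/100 ; √disc = 33/10
  v_R = (−(9/5) + 33/10) / (2·(5/8)) = 6/5 m/s
check:
T_s = v_R/a_R = (6/5)/(4/5) = 1.5000 s
robot in T_r: 1.2000·0.3000 = 0.3600 m
robot covers 1.2000·1.5000 − ½·0.8000·1.5000² = 0.9000 m while stopping
human over T_r+T_s: 1.2000·(0.3000+1.5000) = 2.1600 m
margins: 0.0000+0.0300+0.0150 = 0.0450 m
sum ≈ 0.3600+0.9000+2.1600+0.0450 ≈ 3.4650 m = S ✓

v_R_max = 6/5 m/s = 1.2000 m/s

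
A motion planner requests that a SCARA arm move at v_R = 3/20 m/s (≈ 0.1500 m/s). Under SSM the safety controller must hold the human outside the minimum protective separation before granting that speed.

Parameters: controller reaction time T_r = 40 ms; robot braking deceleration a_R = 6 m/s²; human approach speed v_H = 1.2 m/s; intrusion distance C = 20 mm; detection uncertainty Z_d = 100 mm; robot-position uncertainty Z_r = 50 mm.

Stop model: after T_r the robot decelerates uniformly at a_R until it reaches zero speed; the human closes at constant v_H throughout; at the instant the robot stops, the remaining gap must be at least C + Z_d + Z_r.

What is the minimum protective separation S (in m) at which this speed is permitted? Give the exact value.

stop time T_s = (3/20)/6 = 0.0250 s
robot covers v_R·T_r = 0.1500·0.0400 = 0.0060 m before braking
robot under decel: 0.1500²/(2·6.0000) = 0.0019 m
human over T_r+T_s: 1.2000·(0.0400+0.0250) = 0.0780 m
residual clearance needed = 0.0200+0.1000+0.0500 = 0.1700 m
S_min ≈ 0.0060+0.0019+0.0780+0.1700  ⇒  S_min = 2047/8000 m

S_min = 2047/8000 m = 0.2559 m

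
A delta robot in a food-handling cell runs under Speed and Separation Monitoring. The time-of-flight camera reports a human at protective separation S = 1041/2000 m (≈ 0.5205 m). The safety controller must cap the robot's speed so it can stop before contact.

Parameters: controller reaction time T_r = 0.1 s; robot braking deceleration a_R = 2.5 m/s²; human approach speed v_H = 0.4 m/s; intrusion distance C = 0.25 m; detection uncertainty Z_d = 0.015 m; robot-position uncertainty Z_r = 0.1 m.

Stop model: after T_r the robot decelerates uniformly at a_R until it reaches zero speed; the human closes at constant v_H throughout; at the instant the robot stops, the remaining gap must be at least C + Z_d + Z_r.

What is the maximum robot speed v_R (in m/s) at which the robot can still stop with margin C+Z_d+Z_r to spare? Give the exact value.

collect terms ⇒ (1/5)·v_R² + (13/50)·v_R + (-231/2000) = 0
  disc = (13/50)² − 4·(1/5)·(-231/2000) = 4/25 ; √disc = 2/5
  v_R = (−(13/50) + 2/5) / (2·(1/5)) = 7/20 m/s
check:
stop time T_s = (7/20)/(5/2) = 0.1400 s
robot covers v_R·T_r = 0.3500·0.1000 = 0.0350 m before braking
robot under decel: 0.3500²/(2·2.5000) = 0.0245 m
human closes 0.4000·0.2400 = 0.0960 m
C+Z_d+Z_r = 0.2500+0.0150+0.1000 = 0.3650 m
sum ≈ 0.0350+0.0245+0.0960+0.3650 ≈ 0.5205 m = S ✓

v_R_max = 7/20 m/s = 0.3500 m/s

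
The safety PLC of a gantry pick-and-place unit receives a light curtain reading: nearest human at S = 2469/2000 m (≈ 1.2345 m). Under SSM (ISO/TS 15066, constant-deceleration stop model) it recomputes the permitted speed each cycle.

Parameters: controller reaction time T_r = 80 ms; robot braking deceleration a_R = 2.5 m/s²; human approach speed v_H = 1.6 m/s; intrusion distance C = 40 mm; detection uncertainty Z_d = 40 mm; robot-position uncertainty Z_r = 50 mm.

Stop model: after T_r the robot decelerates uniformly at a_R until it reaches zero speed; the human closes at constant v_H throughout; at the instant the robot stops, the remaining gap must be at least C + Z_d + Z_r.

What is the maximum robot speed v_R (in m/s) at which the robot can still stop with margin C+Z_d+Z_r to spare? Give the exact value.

at the boundary: (1/5)·v² + (18/25)·v + (-1953/2000) = 0
  disc = (18/25)² − 4·(1/5)·(-1953/2000) = 3249/2500 ; √disc = 57/50
  v_R = (−(18/25) + 57/50) / (2·(1/5)) = 21/20 m/s
check:
stop time T_s = (21/20)/(5/2) = 0.4200 s
reaction-phase robot travel = 1.0500·0.0800 = 0.0840 m
braking distance = 1.0500²/(2·2.5000) = 0.2205 m
person approaches 1.6000·(0.0800+0.4200) = 0.8000 m
margins: 0.0400+0.0400+0.0500 = 0.1300 m
sum ≈ 0.0840+0.2205+0.8000+0.1300 ≈ 1.2345 m = S ✓

v_R_max = 21/20 m/s = 1.0500 m/s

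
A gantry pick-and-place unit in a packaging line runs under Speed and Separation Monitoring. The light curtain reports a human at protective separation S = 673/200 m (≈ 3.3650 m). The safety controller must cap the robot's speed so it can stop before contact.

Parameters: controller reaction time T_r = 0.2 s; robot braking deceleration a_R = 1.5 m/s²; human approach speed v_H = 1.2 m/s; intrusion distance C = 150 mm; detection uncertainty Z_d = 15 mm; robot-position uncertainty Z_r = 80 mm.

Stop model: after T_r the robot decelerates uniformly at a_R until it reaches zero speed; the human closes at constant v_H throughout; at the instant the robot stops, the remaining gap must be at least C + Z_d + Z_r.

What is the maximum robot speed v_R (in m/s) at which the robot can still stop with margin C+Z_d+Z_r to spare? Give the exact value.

v_R_max = 9/5 m/s = 1.8000 m/s

at the boundary: (1/3)·v² + (1)·v + (-72/25) = 0
  disc = (1)² − 4·(1/3)·(-72/25) = 121/25 ; √disc = 11/5
  v_R = (−(1) + 11/5) / (2·(1/3)) = 9/5 m/s
check:
braking lasts T_s = (9/5)/(3/2) = 1.2000 s
robot in T_r: 1.8000·0.2000 = 0.3600 m
robot under decel: 1.8000²/(2·1.5000) = 1.0800 m
human over T_r+T_s: 1.2000·(0.2000+1.2000) = 1.6800 m
residual clearance needed = 0.1500+0.0150+0.0800 = 0.2450 m
sum ≈ 0.3600+1.0800+1.6800+0.2450 ≈ 3.3650 m = S ✓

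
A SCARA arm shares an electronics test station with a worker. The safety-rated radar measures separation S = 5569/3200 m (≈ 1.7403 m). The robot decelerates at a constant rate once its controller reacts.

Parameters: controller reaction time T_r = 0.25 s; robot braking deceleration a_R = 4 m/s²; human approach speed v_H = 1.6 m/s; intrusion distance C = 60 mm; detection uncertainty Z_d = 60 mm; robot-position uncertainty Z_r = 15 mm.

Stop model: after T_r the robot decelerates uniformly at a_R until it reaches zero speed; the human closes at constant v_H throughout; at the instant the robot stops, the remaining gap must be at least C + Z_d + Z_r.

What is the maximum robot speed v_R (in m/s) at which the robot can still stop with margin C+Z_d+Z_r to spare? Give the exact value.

quadratic (1/8)·v² + (13/20)·v + (-3857/3200) = 0
  disc = (13/20)² − 4·(1/8)·(-3857/3200) = 6561/6400 ; √disc = 81/80
  v_R = (−(13/20) + 81/80) / (2·(1/8)) = 29/20 m/s
check:
stop time T_s = (29/20)/4 = 0.3625 s
robot covers v_R·T_r = 1.4500·0.2500 = 0.3625 m before braking
robot under decel: 1.4500²/(2·4.0000) = 0.2628 m
human closes 1.6000·0.6125 = 0.9800 m
residual clearance needed = 0.0600+0.0600+0.0150 = 0.1350 m
sum ≈ 0.3625+0.2628+0.9800+0.1350 ≈ 1.7403 m = S ✓

v_R_max = 29/20 m/s = 1.4500 m/s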